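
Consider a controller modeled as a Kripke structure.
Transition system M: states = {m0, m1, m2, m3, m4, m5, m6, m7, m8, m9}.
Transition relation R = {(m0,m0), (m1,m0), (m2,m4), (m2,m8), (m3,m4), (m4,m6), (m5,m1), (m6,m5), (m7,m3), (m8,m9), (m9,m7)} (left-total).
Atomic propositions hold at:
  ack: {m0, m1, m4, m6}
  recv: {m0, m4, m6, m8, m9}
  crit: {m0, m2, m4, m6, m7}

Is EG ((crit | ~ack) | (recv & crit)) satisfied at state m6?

No

Sat(~ack) = {m2, m3, m5, m7, m8, m9}
Sat(crit | ~ack) = {m0, m2, m3, m4, m5, m6, m7, m8, m9}
Sat(recv & crit) = {m0, m4, m6}
Sat((crit | ~ack) | (recv & crit)) = {m0, m2, m3, m4, m5, m6, m7, m8, m9}
EG ((crit | ~ack) | (recv & crit)): greatest fixpoint, start Z0 = {m0, m2, m3, m4, m5, m6, m7, m8, m9}, keep only states in Sat with some successor in Z. Z1 = {m0, m2, m3, m4, m6, m7, m8, m9}; Z2 = {m0, m2, m3, m4, m7, m8, m9}; Z3 = {m0, m2, m3, m7, m8, m9}; Z4 = {m0, m2, m7, m8, m9}; Z5 = {m0, m2, m8, m9}; Z6 = {m0, m2, m8}; Z7 = {m0, m2}; Z8 = {m0}; fixed.
Sat(EG ((crit | ~ack) | (recv & crit))) = {m0}
m6 ∉ Sat(EG ((crit | ~ack) | (recv & crit))) = {m0}, so the formula does not hold at m6.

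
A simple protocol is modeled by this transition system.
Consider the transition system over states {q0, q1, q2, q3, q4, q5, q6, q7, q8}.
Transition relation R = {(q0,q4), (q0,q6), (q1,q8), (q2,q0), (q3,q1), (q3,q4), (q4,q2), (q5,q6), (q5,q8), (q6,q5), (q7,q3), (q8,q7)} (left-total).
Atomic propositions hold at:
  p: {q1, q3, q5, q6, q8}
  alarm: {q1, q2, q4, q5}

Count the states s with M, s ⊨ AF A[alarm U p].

A[alarm U p]: least fixpoint, start Z0 = Sat(p) = {q1, q3, q5, q6, q8}, add states in Sat(alarm) with every successor in Z. Already a fixed point.
Sat(A[alarm U p]) = {q1, q3, q5, q6, q8}
AF A[alarm U p]: least fixpoint, start Z0 = {q1, q3, q5, q6, q8}, add states with every successor in Z. Z1 = {q1, q3, q5, q6, q7, q8}; fixed.
Sat(AF A[alarm U p]) = {q1, q3, q5, q6, q7, q8}
|Sat(AF A[alarm U p])| = |{q1, q3, q5, q6, q7, q8}| = 6.

6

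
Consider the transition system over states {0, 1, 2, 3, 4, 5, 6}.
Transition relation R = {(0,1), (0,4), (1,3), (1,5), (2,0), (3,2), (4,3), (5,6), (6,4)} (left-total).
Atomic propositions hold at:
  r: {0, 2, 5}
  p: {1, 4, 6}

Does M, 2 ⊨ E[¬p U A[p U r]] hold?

Sat(¬p) = {0, 2, 3, 5}
A[p U r]: least fixpoint, start Z0 = Sat(r) = {0, 2, 5}, add states in Sat(p) with every successor in Z. Already a fixed point.
Sat(A[p U r]) = {0, 2, 5}
E[¬p U A[p U r]]: least fixpoint, start Z0 = Sat(A[p U r]) = {0, 2, 5}, add states in Sat(¬p) with some successor in Z. Z1 = {0, 2, 3, 5}; fixed.
Sat(E[¬p U A[p U r]]) = {0, 2, 3, 5}
2 ∈ Sat(E[¬p U A[p U r]]) = {0, 2, 3, 5}, so the formula holds at 2.

Yes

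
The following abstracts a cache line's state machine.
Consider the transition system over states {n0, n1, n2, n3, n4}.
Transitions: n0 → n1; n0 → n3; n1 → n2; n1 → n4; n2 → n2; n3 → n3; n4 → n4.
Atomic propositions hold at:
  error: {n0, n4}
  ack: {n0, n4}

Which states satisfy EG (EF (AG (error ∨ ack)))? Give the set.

Sat(error ∨ ack) = {n0, n4}
AG (error ∨ ack): greatest fixpoint, start Z0 = {n0, n4}, keep only states in Sat with every successor in Z. Z1 = {n4}; fixed.
Sat(AG (error ∨ ack)) = {n4}
EF (AG (error ∨ ack)): least fixpoint, start Z0 = {n4}, add states with some successor in Z. Z1 = {n1, n4}; Z2 = {n0, n1, n4}; fixed.
Sat(EF (AG (error ∨ ack))) = {n0, n1, n4}
EG (EF (AG (error ∨ ack))): greatest fixpoint, start Z0 = {n0, n1, n4}, keep only states in Sat with some successor in Z. Already a fixed point.
Sat(EG (EF (AG (error ∨ ack)))) = {n0, n1, n4}

{n0, n1, n4}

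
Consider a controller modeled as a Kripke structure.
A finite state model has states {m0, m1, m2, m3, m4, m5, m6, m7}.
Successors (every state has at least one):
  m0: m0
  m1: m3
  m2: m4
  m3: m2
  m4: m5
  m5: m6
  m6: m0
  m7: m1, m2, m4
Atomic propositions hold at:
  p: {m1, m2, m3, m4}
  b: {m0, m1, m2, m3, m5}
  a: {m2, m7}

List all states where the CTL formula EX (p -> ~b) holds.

{m0, m2, m4, m5, m6, m7}

Sat(~b) = {m4, m6, m7}
Sat(p -> ~b) = {m0, m4, m5, m6, m7}
Sat(EX (p -> ~b)) = {s : some successor in {m0, m4, m5, m6, m7}} = {m0, m2, m4, m5, m6, m7}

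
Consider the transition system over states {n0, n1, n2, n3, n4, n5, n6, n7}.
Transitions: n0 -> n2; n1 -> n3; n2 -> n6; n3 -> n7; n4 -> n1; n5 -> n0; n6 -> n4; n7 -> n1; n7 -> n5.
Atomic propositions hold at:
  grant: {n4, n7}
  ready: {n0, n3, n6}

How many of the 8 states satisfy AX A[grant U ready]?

A[grant U ready]: least fixpoint, start Z0 = Sat(ready) = {n0, n3, n6}, add states in Sat(grant) with every successor in Z. Already a fixed point.
Sat(A[grant U ready]) = {n0, n3, n6}
Sat(AX A[grant U ready]) = {s : every successor in {n0, n3, n6}} = {n1, n2, n5}
|Sat(AX A[grant U ready])| = |{n1, n2, n5}| = 3.

3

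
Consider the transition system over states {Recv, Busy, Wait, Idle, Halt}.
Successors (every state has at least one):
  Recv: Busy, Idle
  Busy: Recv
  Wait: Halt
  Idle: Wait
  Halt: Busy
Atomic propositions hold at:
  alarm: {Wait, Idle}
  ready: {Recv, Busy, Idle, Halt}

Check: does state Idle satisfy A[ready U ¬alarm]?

No

Sat(¬alarm) = {Recv, Busy, Halt}
A[ready U ¬alarm]: least fixpoint, start Z0 = Sat(¬alarm) = {Recv, Busy, Halt}, add states in Sat(ready) with every successor in Z. Already a fixed point.
Sat(A[ready U ¬alarm]) = {Recv, Busy, Halt}
Idle ∉ Sat(A[ready U ¬alarm]) = {Recv, Busy, Halt}, so the formula does not hold at Idle.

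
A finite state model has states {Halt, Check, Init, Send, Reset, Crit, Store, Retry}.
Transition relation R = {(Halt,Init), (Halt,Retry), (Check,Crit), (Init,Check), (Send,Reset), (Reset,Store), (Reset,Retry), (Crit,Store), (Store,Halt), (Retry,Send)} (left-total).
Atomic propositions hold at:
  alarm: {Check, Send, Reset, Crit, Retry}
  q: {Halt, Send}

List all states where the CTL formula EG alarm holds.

EG alarm: greatest fixpoint, start Z0 = {Check, Send, Reset, Crit, Retry}, keep only states in Sat with some successor in Z. Z1 = {Check, Send, Reset, Retry}; Z2 = {Send, Reset, Retry}; fixed.
Sat(EG alarm) = {Send, Reset, Retry}

{Send, Reset, Retry}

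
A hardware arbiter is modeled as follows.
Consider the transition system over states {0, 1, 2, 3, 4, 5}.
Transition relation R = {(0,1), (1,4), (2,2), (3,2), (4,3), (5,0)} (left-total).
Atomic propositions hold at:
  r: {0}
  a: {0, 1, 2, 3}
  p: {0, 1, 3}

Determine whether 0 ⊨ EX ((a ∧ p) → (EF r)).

No

Sat(a ∧ p) = {0, 1, 3}
EF r: least fixpoint, start Z0 = {0}, add states with some successor in Z. Z1 = {0, 5}; fixed.
Sat(EF r) = {0, 5}
Sat((a ∧ p) → (EF r)) = {0, 2, 4, 5}
Sat(EX ((a ∧ p) → (EF r))) = {s : some successor in {0, 2, 4, 5}} = {1, 2, 3, 5}
0 ∉ Sat(EX ((a ∧ p) → (EF r))) = {1, 2, 3, 5}, so the formula does not hold at 0.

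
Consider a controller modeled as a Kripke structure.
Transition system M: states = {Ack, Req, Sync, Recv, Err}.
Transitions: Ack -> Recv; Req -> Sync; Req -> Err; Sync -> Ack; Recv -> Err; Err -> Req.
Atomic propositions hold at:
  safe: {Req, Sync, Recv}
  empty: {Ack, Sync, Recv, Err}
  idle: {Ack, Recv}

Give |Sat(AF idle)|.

3

AF idle: least fixpoint, start Z0 = {Ack, Recv}, add states with every successor in Z. Z1 = {Ack, Sync, Recv}; fixed.
Sat(AF idle) = {Ack, Sync, Recv}
|Sat(AF idle)| = |{Ack, Sync, Recv}| = 3.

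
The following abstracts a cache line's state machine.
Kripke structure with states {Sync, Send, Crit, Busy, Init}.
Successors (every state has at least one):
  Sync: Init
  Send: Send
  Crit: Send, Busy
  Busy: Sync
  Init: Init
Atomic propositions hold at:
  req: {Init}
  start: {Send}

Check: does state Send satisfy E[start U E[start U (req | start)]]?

Yes

Sat(req | start) = {Send, Init}
E[start U (req | start)]: least fixpoint, start Z0 = Sat((req | start)) = {Send, Init}, add states in Sat(start) with some successor in Z. Already a fixed point.
Sat(E[start U (req | start)]) = {Send, Init}
E[start U E[start U (req | start)]]: least fixpoint, start Z0 = Sat(E[start U (req | start)]) = {Send, Init}, add states in Sat(start) with some successor in Z. Already a fixed point.
Sat(E[start U E[start U (req | start)]]) = {Send, Init}
Send ∈ Sat(E[start U E[start U (req | start)]]) = {Send, Init}, so the formula holds at Send.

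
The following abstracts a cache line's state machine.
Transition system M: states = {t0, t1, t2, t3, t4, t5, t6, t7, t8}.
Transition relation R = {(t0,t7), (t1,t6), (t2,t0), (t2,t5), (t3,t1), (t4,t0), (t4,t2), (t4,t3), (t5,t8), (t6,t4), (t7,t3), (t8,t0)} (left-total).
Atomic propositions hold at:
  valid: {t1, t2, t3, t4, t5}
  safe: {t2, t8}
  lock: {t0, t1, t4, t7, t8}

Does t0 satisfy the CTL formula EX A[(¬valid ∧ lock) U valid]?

Sat(¬valid) = {t0, t6, t7, t8}
Sat(¬valid ∧ lock) = {t0, t7, t8}
A[(¬valid ∧ lock) U valid]: least fixpoint, start Z0 = Sat(valid) = {t1, t2, t3, t4, t5}, add states in Sat(¬valid ∧ lock) with every successor in Z. Z1 = {t1, t2, t3, t4, t5, t7}; Z2 = {t0, t1, t2, t3, t4, t5, t7}; Z3 = {t0, t1, t2, t3, t4, t5, t7, t8}; fixed.
Sat(A[(¬valid ∧ lock) U valid]) = {t0, t1, t2, t3, t4, t5, t7, t8}
Sat(EX A[(¬valid ∧ lock) U valid]) = {s : some successor in {t0, t1, t2, t3, t4, t5, t7, t8}} = {t0, t2, t3, t4, t5, t6, t7, t8}
t0 ∈ Sat(EX A[(¬valid ∧ lock) U valid]) = {t0, t2, t3, t4, t5, t6, t7, t8}, so the formula holds at t0.

Yes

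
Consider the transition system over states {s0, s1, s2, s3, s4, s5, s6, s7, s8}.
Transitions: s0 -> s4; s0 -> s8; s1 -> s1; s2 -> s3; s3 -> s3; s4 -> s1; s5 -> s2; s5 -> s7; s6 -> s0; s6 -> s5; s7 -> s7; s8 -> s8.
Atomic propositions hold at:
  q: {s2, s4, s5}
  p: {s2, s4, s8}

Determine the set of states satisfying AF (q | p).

Sat(q | p) = {s2, s4, s5, s8}
AF (q | p): least fixpoint, start Z0 = {s2, s4, s5, s8}, add states with every successor in Z. Z1 = {s0, s2, s4, s5, s8}; Z2 = {s0, s2, s4, s5, s6, s8}; fixed.
Sat(AF (q | p)) = {s0, s2, s4, s5, s6, s8}

{s0, s2, s4, s5, s6, s8}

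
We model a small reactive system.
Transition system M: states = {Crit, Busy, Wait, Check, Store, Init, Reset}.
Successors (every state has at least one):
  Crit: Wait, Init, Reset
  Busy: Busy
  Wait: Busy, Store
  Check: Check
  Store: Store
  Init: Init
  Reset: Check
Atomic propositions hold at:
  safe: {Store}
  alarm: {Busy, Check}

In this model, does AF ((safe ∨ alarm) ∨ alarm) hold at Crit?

Sat(safe ∨ alarm) = {Busy, Check, Store}
Sat((safe ∨ alarm) ∨ alarm) = {Busy, Check, Store}
AF ((safe ∨ alarm) ∨ alarm): least fixpoint, start Z0 = {Busy, Check, Store}, add states with every successor in Z. Z1 = {Busy, Wait, Check, Store, Reset}; fixed.
Sat(AF ((safe ∨ alarm) ∨ alarm)) = {Busy, Wait, Check, Store, Reset}
Crit ∉ Sat(AF ((safe ∨ alarm) ∨ alarm)) = {Busy, Wait, Check, Store, Reset}, so the formula does not hold at Crit.

No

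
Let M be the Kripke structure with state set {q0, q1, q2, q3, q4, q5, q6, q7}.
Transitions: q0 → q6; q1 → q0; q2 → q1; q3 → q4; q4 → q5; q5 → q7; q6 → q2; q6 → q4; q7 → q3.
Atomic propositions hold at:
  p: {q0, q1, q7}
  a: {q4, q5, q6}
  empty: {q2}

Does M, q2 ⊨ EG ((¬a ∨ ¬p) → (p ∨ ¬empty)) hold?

Sat(¬a) = {q0, q1, q2, q3, q7}
Sat(¬p) = {q2, q3, q4, q5, q6}
Sat(¬a ∨ ¬p) = {q0, q1, q2, q3, q4, q5, q6, q7}
Sat(¬empty) = {q0, q1, q3, q4, q5, q6, q7}
Sat(p ∨ ¬empty) = {q0, q1, q3, q4, q5, q6, q7}
Sat((¬a ∨ ¬p) → (p ∨ ¬empty)) = {q0, q1, q3, q4, q5, q6, q7}
EG ((¬a ∨ ¬p) → (p ∨ ¬empty)): greatest fixpoint, start Z0 = {q0, q1, q3, q4, q5, q6, q7}, keep only states in Sat with some successor in Z. Already a fixed point.
Sat(EG ((¬a ∨ ¬p) → (p ∨ ¬empty))) = {q0, q1, q3, q4, q5, q6, q7}
q2 ∉ Sat(EG ((¬a ∨ ¬p) → (p ∨ ¬empty))) = {q0, q1, q3, q4, q5, q6, q7}, so the formula does not hold at q2.

No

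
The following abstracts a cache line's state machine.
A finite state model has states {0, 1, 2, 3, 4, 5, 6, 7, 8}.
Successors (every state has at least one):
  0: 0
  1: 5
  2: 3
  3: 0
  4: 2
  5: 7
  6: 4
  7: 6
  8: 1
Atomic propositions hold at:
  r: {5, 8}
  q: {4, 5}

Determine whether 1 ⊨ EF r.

EF r: least fixpoint, start Z0 = {5, 8}, add states with some successor in Z. Z1 = {1, 5, 8}; fixed.
Sat(EF r) = {1, 5, 8}
1 ∈ Sat(EF r) = {1, 5, 8}, so the formula holds at 1.

Yes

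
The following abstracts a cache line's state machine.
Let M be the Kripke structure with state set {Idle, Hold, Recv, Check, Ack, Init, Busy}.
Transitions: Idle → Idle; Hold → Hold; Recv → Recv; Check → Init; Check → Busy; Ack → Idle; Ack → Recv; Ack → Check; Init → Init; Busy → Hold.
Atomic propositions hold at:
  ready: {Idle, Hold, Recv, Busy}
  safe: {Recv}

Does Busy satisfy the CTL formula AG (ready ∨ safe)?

Sat(ready ∨ safe) = {Idle, Hold, Recv, Busy}
AG (ready ∨ safe): greatest fixpoint, start Z0 = {Idle, Hold, Recv, Busy}, keep only states in Sat with every successor in Z. Already a fixed point.
Sat(AG (ready ∨ safe)) = {Idle, Hold, Recv, Busy}
Busy ∈ Sat(AG (ready ∨ safe)) = {Idle, Hold, Recv, Busy}, so the formula holds at Busy.

Yes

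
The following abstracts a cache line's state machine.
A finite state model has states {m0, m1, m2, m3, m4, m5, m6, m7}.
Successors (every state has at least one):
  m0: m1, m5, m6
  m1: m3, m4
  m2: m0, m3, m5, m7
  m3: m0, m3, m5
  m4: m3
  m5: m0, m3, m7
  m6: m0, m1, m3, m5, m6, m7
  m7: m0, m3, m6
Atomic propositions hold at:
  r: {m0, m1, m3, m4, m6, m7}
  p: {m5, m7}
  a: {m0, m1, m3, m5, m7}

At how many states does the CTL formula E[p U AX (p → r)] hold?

Sat(p → r) = {m0, m1, m2, m3, m4, m6, m7}
Sat(AX (p → r)) = {s : every successor in {m0, m1, m2, m3, m4, m6, m7}} = {m1, m4, m5, m7}
E[p U AX (p → r)]: least fixpoint, start Z0 = Sat(AX (p → r)) = {m1, m4, m5, m7}, add states in Sat(p) with some successor in Z. Already a fixed point.
Sat(E[p U AX (p → r)]) = {m1, m4, m5, m7}
|Sat(E[p U AX (p → r)])| = |{m1, m4, m5, m7}| = 4.

4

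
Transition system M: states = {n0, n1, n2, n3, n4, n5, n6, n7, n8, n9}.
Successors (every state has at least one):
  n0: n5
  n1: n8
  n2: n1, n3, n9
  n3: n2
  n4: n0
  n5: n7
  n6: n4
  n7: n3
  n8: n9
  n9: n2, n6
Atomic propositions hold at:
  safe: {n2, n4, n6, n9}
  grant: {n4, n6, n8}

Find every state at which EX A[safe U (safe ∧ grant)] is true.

{n6, n9}

Sat(safe ∧ grant) = {n4, n6}
A[safe U (safe ∧ grant)]: least fixpoint, start Z0 = Sat((safe ∧ grant)) = {n4, n6}, add states in Sat(safe) with every successor in Z. Already a fixed point.
Sat(A[safe U (safe ∧ grant)]) = {n4, n6}
Sat(EX A[safe U (safe ∧ grant)]) = {s : some successor in {n4, n6}} = {n6, n9}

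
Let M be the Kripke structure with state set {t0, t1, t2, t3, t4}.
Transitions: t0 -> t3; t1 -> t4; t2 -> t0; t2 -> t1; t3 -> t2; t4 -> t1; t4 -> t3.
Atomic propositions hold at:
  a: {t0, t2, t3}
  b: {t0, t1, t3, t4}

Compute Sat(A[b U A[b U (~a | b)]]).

Sat(~a) = {t1, t4}
Sat(~a | b) = {t0, t1, t3, t4}
A[b U (~a | b)]: least fixpoint, start Z0 = Sat((~a | b)) = {t0, t1, t3, t4}, add states in Sat(b) with every successor in Z. Already a fixed point.
Sat(A[b U (~a | b)]) = {t0, t1, t3, t4}
A[b U A[b U (~a | b)]]: least fixpoint, start Z0 = Sat(A[b U (~a | b)]) = {t0, t1, t3, t4}, add states in Sat(b) with every successor in Z. Already a fixed point.
Sat(A[b U A[b U (~a | b)]]) = {t0, t1, t3, t4}

{t0, t1, t3, t4}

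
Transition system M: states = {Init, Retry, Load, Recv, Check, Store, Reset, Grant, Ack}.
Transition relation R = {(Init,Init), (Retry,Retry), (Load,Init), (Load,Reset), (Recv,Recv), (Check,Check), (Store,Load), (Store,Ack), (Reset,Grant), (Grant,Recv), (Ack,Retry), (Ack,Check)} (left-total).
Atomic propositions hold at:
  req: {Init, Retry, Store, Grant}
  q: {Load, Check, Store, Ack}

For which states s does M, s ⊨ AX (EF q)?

EF q: least fixpoint, start Z0 = {Load, Check, Store, Ack}, add states with some successor in Z. Already a fixed point.
Sat(EF q) = {Load, Check, Store, Ack}
Sat(AX (EF q)) = {s : every successor in {Load, Check, Store, Ack}} = {Check, Store}

{Check, Store}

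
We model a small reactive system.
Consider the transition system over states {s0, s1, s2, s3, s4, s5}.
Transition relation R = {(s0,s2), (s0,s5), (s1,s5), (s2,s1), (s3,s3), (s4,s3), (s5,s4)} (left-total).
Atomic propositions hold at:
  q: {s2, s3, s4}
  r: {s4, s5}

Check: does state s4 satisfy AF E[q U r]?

E[q U r]: least fixpoint, start Z0 = Sat(r) = {s4, s5}, add states in Sat(q) with some successor in Z. Already a fixed point.
Sat(E[q U r]) = {s4, s5}
AF E[q U r]: least fixpoint, start Z0 = {s4, s5}, add states with every successor in Z. Z1 = {s1, s4, s5}; Z2 = {s1, s2, s4, s5}; Z3 = {s0, s1, s2, s4, s5}; fixed.
Sat(AF E[q U r]) = {s0, s1, s2, s4, s5}
s4 ∈ Sat(AF E[q U r]) = {s0, s1, s2, s4, s5}, so the formula holds at s4.

Yes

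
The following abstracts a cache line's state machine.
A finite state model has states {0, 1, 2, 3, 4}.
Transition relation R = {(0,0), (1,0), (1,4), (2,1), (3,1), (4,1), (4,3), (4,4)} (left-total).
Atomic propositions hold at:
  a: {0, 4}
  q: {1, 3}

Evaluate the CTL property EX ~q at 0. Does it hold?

Yes

Sat(~q) = {0, 2, 4}
Sat(EX ~q) = {s : some successor in {0, 2, 4}} = {0, 1, 4}
0 ∈ Sat(EX ~q) = {0, 1, 4}, so the formula holds at 0.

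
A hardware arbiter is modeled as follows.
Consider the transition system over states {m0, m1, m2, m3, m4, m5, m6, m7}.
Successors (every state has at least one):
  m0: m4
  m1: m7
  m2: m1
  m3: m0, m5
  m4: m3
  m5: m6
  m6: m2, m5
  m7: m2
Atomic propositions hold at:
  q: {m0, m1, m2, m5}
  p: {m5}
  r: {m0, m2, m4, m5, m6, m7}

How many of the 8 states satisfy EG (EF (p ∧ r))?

Sat(p ∧ r) = {m5}
EF (p ∧ r): least fixpoint, start Z0 = {m5}, add states with some successor in Z. Z1 = {m3, m5, m6}; Z2 = {m3, m4, m5, m6}; Z3 = {m0, m3, m4, m5, m6}; fixed.
Sat(EF (p ∧ r)) = {m0, m3, m4, m5, m6}
EG (EF (p ∧ r)): greatest fixpoint, start Z0 = {m0, m3, m4, m5, m6}, keep only states in Sat with some successor in Z. Already a fixed point.
Sat(EG (EF (p ∧ r))) = {m0, m3, m4, m5, m6}
|Sat(EG (EF (p ∧ r)))| = |{m0, m3, m4, m5, m6}| = 5.

5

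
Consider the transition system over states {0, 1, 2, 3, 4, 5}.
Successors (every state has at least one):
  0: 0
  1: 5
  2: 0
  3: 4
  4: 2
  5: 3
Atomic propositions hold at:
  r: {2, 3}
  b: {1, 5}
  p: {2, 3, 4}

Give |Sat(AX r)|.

2

Sat(AX r) = {s : every successor in {2, 3}} = {4, 5}
|Sat(AX r)| = |{4, 5}| = 2.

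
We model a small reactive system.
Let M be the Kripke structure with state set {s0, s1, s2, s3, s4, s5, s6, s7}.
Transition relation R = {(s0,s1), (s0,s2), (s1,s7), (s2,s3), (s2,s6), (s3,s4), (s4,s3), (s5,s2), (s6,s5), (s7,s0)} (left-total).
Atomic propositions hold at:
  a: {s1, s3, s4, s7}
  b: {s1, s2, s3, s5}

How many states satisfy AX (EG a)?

EG a: greatest fixpoint, start Z0 = {s1, s3, s4, s7}, keep only states in Sat with some successor in Z. Z1 = {s1, s3, s4}; Z2 = {s3, s4}; fixed.
Sat(EG a) = {s3, s4}
Sat(AX (EG a)) = {s : every successor in {s3, s4}} = {s3, s4}
|Sat(AX (EG a))| = |{s3, s4}| = 2.

2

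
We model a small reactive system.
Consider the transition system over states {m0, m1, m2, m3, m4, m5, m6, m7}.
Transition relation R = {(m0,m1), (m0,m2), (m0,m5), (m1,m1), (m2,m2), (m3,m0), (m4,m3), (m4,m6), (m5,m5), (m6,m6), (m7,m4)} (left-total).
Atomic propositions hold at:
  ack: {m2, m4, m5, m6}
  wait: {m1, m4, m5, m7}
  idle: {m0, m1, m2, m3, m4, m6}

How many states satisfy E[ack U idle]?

6

E[ack U idle]: least fixpoint, start Z0 = Sat(idle) = {m0, m1, m2, m3, m4, m6}, add states in Sat(ack) with some successor in Z. Already a fixed point.
Sat(E[ack U idle]) = {m0, m1, m2, m3, m4, m6}
|Sat(E[ack U idle])| = |{m0, m1, m2, m3, m4, m6}| = 6.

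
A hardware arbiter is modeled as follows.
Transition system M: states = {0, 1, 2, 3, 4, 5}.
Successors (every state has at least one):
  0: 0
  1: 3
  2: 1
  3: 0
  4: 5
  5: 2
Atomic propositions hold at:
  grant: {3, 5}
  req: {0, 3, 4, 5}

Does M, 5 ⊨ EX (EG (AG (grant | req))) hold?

Sat(grant | req) = {0, 3, 4, 5}
AG (grant | req): greatest fixpoint, start Z0 = {0, 3, 4, 5}, keep only states in Sat with every successor in Z. Z1 = {0, 3, 4}; Z2 = {0, 3}; fixed.
Sat(AG (grant | req)) = {0, 3}
EG (AG (grant | req)): greatest fixpoint, start Z0 = {0, 3}, keep only states in Sat with some successor in Z. Already a fixed point.
Sat(EG (AG (grant | req))) = {0, 3}
Sat(EX (EG (AG (grant | req)))) = {s : some successor in {0, 3}} = {0, 1, 3}
5 ∉ Sat(EX (EG (AG (grant | req)))) = {0, 1, 3}, so the formula does not hold at 5.

No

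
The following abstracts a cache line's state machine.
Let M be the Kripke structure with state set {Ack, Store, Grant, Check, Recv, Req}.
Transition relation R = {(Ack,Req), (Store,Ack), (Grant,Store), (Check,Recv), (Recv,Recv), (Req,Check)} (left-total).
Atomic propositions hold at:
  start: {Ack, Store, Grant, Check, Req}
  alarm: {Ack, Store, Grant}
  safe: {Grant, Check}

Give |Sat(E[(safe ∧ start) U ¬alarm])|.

Sat(safe ∧ start) = {Grant, Check}
Sat(¬alarm) = {Check, Recv, Req}
E[(safe ∧ start) U ¬alarm]: least fixpoint, start Z0 = Sat(¬alarm) = {Check, Recv, Req}, add states in Sat(safe ∧ start) with some successor in Z. Already a fixed point.
Sat(E[(safe ∧ start) U ¬alarm]) = {Check, Recv, Req}
|Sat(E[(safe ∧ start) U ¬alarm])| = |{Check, Recv, Req}| = 3.

3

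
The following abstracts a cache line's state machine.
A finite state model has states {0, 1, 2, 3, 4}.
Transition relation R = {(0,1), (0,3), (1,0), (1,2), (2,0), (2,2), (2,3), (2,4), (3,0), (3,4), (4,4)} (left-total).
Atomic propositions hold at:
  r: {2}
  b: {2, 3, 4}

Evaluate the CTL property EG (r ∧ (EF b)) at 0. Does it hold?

EF b: least fixpoint, start Z0 = {2, 3, 4}, add states with some successor in Z. Z1 = {0, 1, 2, 3, 4}; fixed.
Sat(EF b) = {0, 1, 2, 3, 4}
Sat(r ∧ (EF b)) = {2}
EG (r ∧ (EF b)): greatest fixpoint, start Z0 = {2}, keep only states in Sat with some successor in Z. Already a fixed point.
Sat(EG (r ∧ (EF b))) = {2}
0 ∉ Sat(EG (r ∧ (EF b))) = {2}, so the formula does not hold at 0.

No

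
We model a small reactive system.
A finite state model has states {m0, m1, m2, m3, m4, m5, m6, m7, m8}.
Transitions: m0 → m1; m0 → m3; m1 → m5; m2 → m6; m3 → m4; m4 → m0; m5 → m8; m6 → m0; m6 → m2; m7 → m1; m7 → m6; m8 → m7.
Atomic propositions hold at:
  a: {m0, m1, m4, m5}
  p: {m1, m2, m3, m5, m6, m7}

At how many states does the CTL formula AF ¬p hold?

Sat(¬p) = {m0, m4, m8}
AF ¬p: least fixpoint, start Z0 = {m0, m4, m8}, add states with every successor in Z. Z1 = {m0, m3, m4, m5, m8}; Z2 = {m0, m1, m3, m4, m5, m8}; fixed.
Sat(AF ¬p) = {m0, m1, m3, m4, m5, m8}
|Sat(AF ¬p)| = |{m0, m1, m3, m4, m5, m8}| = 6.

6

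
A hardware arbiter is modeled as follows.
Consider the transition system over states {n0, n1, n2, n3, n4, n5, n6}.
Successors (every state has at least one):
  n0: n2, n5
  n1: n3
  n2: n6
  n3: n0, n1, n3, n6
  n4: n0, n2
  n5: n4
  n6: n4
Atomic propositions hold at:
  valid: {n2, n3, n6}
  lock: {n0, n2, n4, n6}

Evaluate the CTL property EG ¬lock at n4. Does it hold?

Sat(¬lock) = {n1, n3, n5}
EG ¬lock: greatest fixpoint, start Z0 = {n1, n3, n5}, keep only states in Sat with some successor in Z. Z1 = {n1, n3}; fixed.
Sat(EG ¬lock) = {n1, n3}
n4 ∉ Sat(EG ¬lock) = {n1, n3}, so the formula does not hold at n4.

No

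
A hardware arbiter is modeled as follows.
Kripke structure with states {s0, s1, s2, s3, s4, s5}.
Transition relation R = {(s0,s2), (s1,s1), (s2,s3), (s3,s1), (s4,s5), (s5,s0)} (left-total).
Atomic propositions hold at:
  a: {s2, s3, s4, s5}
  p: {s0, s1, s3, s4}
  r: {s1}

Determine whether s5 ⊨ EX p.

Yes

Sat(EX p) = {s : some successor in {s0, s1, s3, s4}} = {s1, s2, s3, s5}
s5 ∈ Sat(EX p) = {s1, s2, s3, s5}, so the formula holds at s5.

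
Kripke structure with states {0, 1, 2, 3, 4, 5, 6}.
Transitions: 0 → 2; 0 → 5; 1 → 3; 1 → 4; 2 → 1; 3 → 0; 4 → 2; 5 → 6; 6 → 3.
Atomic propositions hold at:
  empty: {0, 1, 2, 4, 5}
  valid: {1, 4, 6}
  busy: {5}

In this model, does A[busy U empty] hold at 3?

A[busy U empty]: least fixpoint, start Z0 = Sat(empty) = {0, 1, 2, 4, 5}, add states in Sat(busy) with every successor in Z. Already a fixed point.
Sat(A[busy U empty]) = {0, 1, 2, 4, 5}
3 ∉ Sat(A[busy U empty]) = {0, 1, 2, 4, 5}, so the formula does not hold at 3.

No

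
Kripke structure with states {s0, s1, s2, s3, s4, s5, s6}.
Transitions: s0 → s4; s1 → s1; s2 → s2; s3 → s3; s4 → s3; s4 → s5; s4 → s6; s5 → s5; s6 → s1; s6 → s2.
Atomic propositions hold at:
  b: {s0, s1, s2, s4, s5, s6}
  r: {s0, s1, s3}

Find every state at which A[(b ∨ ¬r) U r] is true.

{s0, s1, s3}

Sat(¬r) = {s2, s4, s5, s6}
Sat(b ∨ ¬r) = {s0, s1, s2, s4, s5, s6}
A[(b ∨ ¬r) U r]: least fixpoint, start Z0 = Sat(r) = {s0, s1, s3}, add states in Sat(b ∨ ¬r) with every successor in Z. Already a fixed point.
Sat(A[(b ∨ ¬r) U r]) = {s0, s1, s3}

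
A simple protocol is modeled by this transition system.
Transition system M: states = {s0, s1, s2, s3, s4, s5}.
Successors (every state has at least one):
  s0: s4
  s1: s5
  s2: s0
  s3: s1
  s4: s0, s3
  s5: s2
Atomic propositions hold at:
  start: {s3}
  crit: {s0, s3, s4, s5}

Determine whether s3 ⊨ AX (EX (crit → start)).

Sat(crit → start) = {s1, s2, s3}
Sat(EX (crit → start)) = {s : some successor in {s1, s2, s3}} = {s3, s4, s5}
Sat(AX (EX (crit → start))) = {s : every successor in {s3, s4, s5}} = {s0, s1}
s3 ∉ Sat(AX (EX (crit → start))) = {s0, s1}, so the formula does not hold at s3.

No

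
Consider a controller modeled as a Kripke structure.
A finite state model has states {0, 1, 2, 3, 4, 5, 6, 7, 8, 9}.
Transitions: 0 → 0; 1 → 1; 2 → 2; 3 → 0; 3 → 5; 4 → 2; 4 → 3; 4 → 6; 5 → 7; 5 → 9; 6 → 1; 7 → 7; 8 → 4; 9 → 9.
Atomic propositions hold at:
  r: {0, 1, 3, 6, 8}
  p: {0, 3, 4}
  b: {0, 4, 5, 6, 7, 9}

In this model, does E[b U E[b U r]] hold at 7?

No

E[b U r]: least fixpoint, start Z0 = Sat(r) = {0, 1, 3, 6, 8}, add states in Sat(b) with some successor in Z. Z1 = {0, 1, 3, 4, 6, 8}; fixed.
Sat(E[b U r]) = {0, 1, 3, 4, 6, 8}
E[b U E[b U r]]: least fixpoint, start Z0 = Sat(E[b U r]) = {0, 1, 3, 4, 6, 8}, add states in Sat(b) with some successor in Z. Already a fixed point.
Sat(E[b U E[b U r]]) = {0, 1, 3, 4, 6, 8}
7 ∉ Sat(E[b U E[b U r]]) = {0, 1, 3, 4, 6, 8}, so the formula does not hold at 7.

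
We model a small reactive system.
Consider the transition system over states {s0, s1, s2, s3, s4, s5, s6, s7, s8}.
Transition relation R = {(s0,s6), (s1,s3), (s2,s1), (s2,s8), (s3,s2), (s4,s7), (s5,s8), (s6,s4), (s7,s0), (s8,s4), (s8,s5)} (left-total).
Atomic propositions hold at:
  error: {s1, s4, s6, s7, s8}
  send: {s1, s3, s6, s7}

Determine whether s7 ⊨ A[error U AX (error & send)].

Yes

Sat(error & send) = {s1, s6, s7}
Sat(AX (error & send)) = {s : every successor in {s1, s6, s7}} = {s0, s4}
A[error U AX (error & send)]: least fixpoint, start Z0 = Sat(AX (error & send)) = {s0, s4}, add states in Sat(error) with every successor in Z. Z1 = {s0, s4, s6, s7}; fixed.
Sat(A[error U AX (error & send)]) = {s0, s4, s6, s7}
s7 ∈ Sat(A[error U AX (error & send)]) = {s0, s4, s6, s7}, so the formula holds at s7.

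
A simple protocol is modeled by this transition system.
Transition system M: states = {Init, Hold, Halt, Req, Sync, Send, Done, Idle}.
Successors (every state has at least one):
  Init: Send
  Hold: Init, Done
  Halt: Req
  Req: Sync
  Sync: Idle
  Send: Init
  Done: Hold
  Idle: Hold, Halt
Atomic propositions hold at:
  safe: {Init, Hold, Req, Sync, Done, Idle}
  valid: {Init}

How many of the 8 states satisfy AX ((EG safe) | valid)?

6

EG safe: greatest fixpoint, start Z0 = {Init, Hold, Req, Sync, Done, Idle}, keep only states in Sat with some successor in Z. Z1 = {Hold, Req, Sync, Done, Idle}; fixed.
Sat(EG safe) = {Hold, Req, Sync, Done, Idle}
Sat((EG safe) | valid) = {Init, Hold, Req, Sync, Done, Idle}
Sat(AX ((EG safe) | valid)) = {s : every successor in {Init, Hold, Req, Sync, Done, Idle}} = {Hold, Halt, Req, Sync, Send, Done}
|Sat(AX ((EG safe) | valid))| = |{Hold, Halt, Req, Sync, Send, Done}| = 6.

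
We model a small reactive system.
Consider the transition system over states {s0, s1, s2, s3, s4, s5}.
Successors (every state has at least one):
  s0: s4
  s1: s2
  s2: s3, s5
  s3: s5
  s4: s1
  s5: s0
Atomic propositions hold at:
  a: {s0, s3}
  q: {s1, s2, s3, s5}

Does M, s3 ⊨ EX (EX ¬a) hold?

Sat(¬a) = {s1, s2, s4, s5}
Sat(EX ¬a) = {s : some successor in {s1, s2, s4, s5}} = {s0, s1, s2, s3, s4}
Sat(EX (EX ¬a)) = {s : some successor in {s0, s1, s2, s3, s4}} = {s0, s1, s2, s4, s5}
s3 ∉ Sat(EX (EX ¬a)) = {s0, s1, s2, s4, s5}, so the formula does not hold at s3.

No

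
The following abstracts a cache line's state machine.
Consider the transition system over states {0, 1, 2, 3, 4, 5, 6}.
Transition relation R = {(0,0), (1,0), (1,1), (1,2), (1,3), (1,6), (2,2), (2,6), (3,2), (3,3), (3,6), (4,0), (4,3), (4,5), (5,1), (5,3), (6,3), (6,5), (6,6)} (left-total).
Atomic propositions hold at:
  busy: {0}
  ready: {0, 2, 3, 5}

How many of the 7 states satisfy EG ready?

4

EG ready: greatest fixpoint, start Z0 = {0, 2, 3, 5}, keep only states in Sat with some successor in Z. Already a fixed point.
Sat(EG ready) = {0, 2, 3, 5}
|Sat(EG ready)| = |{0, 2, 3, 5}| = 4.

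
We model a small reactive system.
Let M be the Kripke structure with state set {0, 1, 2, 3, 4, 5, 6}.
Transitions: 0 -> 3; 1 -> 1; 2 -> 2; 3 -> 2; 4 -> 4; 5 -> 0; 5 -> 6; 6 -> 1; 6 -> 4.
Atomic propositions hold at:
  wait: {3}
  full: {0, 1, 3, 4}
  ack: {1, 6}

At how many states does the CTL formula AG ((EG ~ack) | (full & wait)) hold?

Sat(~ack) = {0, 2, 3, 4, 5}
EG ~ack: greatest fixpoint, start Z0 = {0, 2, 3, 4, 5}, keep only states in Sat with some successor in Z. Already a fixed point.
Sat(EG ~ack) = {0, 2, 3, 4, 5}
Sat(full & wait) = {3}
Sat((EG ~ack) | (full & wait)) = {0, 2, 3, 4, 5}
AG ((EG ~ack) | (full & wait)): greatest fixpoint, start Z0 = {0, 2, 3, 4, 5}, keep only states in Sat with every successor in Z. Z1 = {0, 2, 3, 4}; fixed.
Sat(AG ((EG ~ack) | (full & wait))) = {0, 2, 3, 4}
|Sat(AG ((EG ~ack) | (full & wait)))| = |{0, 2, 3, 4}| = 4.

4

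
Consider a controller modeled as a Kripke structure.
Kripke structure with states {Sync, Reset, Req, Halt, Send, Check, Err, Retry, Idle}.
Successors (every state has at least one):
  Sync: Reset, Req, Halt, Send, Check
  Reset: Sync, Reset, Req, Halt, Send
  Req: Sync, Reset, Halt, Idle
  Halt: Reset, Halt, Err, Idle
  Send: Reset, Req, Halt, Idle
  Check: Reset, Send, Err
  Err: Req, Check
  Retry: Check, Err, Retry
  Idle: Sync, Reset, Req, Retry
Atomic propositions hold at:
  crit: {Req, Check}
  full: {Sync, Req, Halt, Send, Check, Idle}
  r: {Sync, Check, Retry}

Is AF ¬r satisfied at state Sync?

Yes

Sat(¬r) = {Reset, Req, Halt, Send, Err, Idle}
AF ¬r: least fixpoint, start Z0 = {Reset, Req, Halt, Send, Err, Idle}, add states with every successor in Z. Z1 = {Reset, Req, Halt, Send, Check, Err, Idle}; Z2 = {Sync, Reset, Req, Halt, Send, Check, Err, Idle}; fixed.
Sat(AF ¬r) = {Sync, Reset, Req, Halt, Send, Check, Err, Idle}
Sync ∈ Sat(AF ¬r) = {Sync, Reset, Req, Halt, Send, Check, Err, Idle}, so the formula holds at Sync.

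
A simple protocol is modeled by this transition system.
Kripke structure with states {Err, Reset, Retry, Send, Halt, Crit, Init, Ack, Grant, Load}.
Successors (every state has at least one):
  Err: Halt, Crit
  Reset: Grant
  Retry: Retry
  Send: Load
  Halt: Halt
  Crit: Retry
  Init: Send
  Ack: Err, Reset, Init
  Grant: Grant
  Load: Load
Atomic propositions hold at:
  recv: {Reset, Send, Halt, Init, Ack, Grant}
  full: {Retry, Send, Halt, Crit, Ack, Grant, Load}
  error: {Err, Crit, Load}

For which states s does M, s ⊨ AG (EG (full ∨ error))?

Sat(full ∨ error) = {Err, Retry, Send, Halt, Crit, Ack, Grant, Load}
EG (full ∨ error): greatest fixpoint, start Z0 = {Err, Retry, Send, Halt, Crit, Ack, Grant, Load}, keep only states in Sat with some successor in Z. Already a fixed point.
Sat(EG (full ∨ error)) = {Err, Retry, Send, Halt, Crit, Ack, Grant, Load}
AG (EG (full ∨ error)): greatest fixpoint, start Z0 = {Err, Retry, Send, Halt, Crit, Ack, Grant, Load}, keep only states in Sat with every successor in Z. Z1 = {Err, Retry, Send, Halt, Crit, Grant, Load}; fixed.
Sat(AG (EG (full ∨ error))) = {Err, Retry, Send, Halt, Crit, Grant, Load}

{Err, Retry, Send, Halt, Crit, Grant, Load}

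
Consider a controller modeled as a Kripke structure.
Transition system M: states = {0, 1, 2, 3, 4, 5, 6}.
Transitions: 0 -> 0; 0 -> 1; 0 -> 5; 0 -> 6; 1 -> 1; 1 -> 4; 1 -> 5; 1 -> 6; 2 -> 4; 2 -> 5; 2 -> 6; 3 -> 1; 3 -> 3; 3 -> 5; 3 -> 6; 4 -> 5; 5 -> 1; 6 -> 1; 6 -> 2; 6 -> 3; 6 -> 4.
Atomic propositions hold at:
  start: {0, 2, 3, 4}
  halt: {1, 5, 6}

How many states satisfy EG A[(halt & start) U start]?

2

Sat(halt & start) = ∅
A[(halt & start) U start]: least fixpoint, start Z0 = Sat(start) = {0, 2, 3, 4}, add states in Sat(halt & start) with every successor in Z. Already a fixed point.
Sat(A[(halt & start) U start]) = {0, 2, 3, 4}
EG A[(halt & start) U start]: greatest fixpoint, start Z0 = {0, 2, 3, 4}, keep only states in Sat with some successor in Z. Z1 = {0, 2, 3}; Z2 = {0, 3}; fixed.
Sat(EG A[(halt & start) U start]) = {0, 3}
|Sat(EG A[(halt & start) U start])| = |{0, 3}| = 2.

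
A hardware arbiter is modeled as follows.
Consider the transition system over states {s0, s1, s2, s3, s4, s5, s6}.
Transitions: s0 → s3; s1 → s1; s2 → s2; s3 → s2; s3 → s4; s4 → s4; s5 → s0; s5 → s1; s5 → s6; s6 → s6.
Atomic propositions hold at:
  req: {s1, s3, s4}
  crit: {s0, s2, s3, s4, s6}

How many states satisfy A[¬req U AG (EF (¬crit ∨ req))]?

2

Sat(¬req) = {s0, s2, s5, s6}
Sat(¬crit) = {s1, s5}
Sat(¬crit ∨ req) = {s1, s3, s4, s5}
EF (¬crit ∨ req): least fixpoint, start Z0 = {s1, s3, s4, s5}, add states with some successor in Z. Z1 = {s0, s1, s3, s4, s5}; fixed.
Sat(EF (¬crit ∨ req)) = {s0, s1, s3, s4, s5}
AG (EF (¬crit ∨ req)): greatest fixpoint, start Z0 = {s0, s1, s3, s4, s5}, keep only states in Sat with every successor in Z. Z1 = {s0, s1, s4}; Z2 = {s1, s4}; fixed.
Sat(AG (EF (¬crit ∨ req))) = {s1, s4}
A[¬req U AG (EF (¬crit ∨ req))]: least fixpoint, start Z0 = Sat(AG (EF (¬crit ∨ req))) = {s1, s4}, add states in Sat(¬req) with every successor in Z. Already a fixed point.
Sat(A[¬req U AG (EF (¬crit ∨ req))]) = {s1, s4}
|Sat(A[¬req U AG (EF (¬crit ∨ req))])| = |{s1, s4}| = 2.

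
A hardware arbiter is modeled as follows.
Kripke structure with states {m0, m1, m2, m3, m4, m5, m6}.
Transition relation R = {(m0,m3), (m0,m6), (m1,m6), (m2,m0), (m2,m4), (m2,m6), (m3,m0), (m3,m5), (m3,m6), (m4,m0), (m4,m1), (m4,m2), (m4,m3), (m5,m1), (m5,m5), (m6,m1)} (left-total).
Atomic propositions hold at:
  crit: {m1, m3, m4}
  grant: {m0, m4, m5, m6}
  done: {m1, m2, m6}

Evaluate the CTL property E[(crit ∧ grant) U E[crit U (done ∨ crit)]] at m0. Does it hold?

No

Sat(crit ∧ grant) = {m4}
Sat(done ∨ crit) = {m1, m2, m3, m4, m6}
E[crit U (done ∨ crit)]: least fixpoint, start Z0 = Sat((done ∨ crit)) = {m1, m2, m3, m4, m6}, add states in Sat(crit) with some successor in Z. Already a fixed point.
Sat(E[crit U (done ∨ crit)]) = {m1, m2, m3, m4, m6}
E[(crit ∧ grant) U E[crit U (done ∨ crit)]]: least fixpoint, start Z0 = Sat(E[crit U (done ∨ crit)]) = {m1, m2, m3, m4, m6}, add states in Sat(crit ∧ grant) with some successor in Z. Already a fixed point.
Sat(E[(crit ∧ grant) U E[crit U (done ∨ crit)]]) = {m1, m2, m3, m4, m6}
m0 ∉ Sat(E[(crit ∧ grant) U E[crit U (done ∨ crit)]]) = {m1, m2, m3, m4, m6}, so the formula does not hold at m0.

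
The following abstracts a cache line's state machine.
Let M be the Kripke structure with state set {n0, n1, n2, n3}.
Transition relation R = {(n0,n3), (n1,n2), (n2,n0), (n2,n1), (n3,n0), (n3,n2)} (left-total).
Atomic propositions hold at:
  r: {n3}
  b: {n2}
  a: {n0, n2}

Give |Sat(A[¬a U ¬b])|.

Sat(¬a) = {n1, n3}
Sat(¬b) = {n0, n1, n3}
A[¬a U ¬b]: least fixpoint, start Z0 = Sat(¬b) = {n0, n1, n3}, add states in Sat(¬a) with every successor in Z. Already a fixed point.
Sat(A[¬a U ¬b]) = {n0, n1, n3}
|Sat(A[¬a U ¬b])| = |{n0, n1, n3}| = 3.

3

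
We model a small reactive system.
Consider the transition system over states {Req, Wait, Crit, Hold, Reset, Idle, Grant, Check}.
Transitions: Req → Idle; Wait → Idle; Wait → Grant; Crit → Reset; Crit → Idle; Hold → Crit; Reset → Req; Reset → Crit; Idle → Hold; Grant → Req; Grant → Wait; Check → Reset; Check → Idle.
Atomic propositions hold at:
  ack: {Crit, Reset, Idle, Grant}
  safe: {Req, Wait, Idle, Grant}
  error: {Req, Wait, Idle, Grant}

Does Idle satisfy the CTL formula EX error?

No

Sat(EX error) = {s : some successor in {Req, Wait, Idle, Grant}} = {Req, Wait, Crit, Reset, Grant, Check}
Idle ∉ Sat(EX error) = {Req, Wait, Crit, Reset, Grant, Check}, so the formula does not hold at Idle.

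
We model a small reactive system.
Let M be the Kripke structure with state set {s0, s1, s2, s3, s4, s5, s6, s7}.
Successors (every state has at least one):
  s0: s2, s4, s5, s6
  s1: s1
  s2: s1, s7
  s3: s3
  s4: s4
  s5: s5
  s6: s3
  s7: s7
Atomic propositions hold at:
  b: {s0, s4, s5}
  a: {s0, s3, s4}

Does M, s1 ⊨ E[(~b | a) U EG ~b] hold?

Sat(~b) = {s1, s2, s3, s6, s7}
Sat(~b | a) = {s0, s1, s2, s3, s4, s6, s7}
EG ~b: greatest fixpoint, start Z0 = {s1, s2, s3, s6, s7}, keep only states in Sat with some successor in Z. Already a fixed point.
Sat(EG ~b) = {s1, s2, s3, s6, s7}
E[(~b | a) U EG ~b]: least fixpoint, start Z0 = Sat(EG ~b) = {s1, s2, s3, s6, s7}, add states in Sat(~b | a) with some successor in Z. Z1 = {s0, s1, s2, s3, s6, s7}; fixed.
Sat(E[(~b | a) U EG ~b]) = {s0, s1, s2, s3, s6, s7}
s1 ∈ Sat(E[(~b | a) U EG ~b]) = {s0, s1, s2, s3, s6, s7}, so the formula holds at s1.

Yes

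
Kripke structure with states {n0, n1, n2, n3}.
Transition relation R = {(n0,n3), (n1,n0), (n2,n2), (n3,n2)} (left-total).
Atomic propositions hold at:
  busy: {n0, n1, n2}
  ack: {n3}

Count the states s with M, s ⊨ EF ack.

3

EF ack: least fixpoint, start Z0 = {n3}, add states with some successor in Z. Z1 = {n0, n3}; Z2 = {n0, n1, n3}; fixed.
Sat(EF ack) = {n0, n1, n3}
|Sat(EF ack)| = |{n0, n1, n3}| = 3.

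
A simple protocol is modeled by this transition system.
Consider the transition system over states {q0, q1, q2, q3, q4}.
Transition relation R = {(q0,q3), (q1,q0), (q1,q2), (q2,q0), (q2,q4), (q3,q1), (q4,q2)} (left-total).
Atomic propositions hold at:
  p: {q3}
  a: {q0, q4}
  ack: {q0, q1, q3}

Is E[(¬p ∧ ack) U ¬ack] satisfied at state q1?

Yes

Sat(¬p) = {q0, q1, q2, q4}
Sat(¬p ∧ ack) = {q0, q1}
Sat(¬ack) = {q2, q4}
E[(¬p ∧ ack) U ¬ack]: least fixpoint, start Z0 = Sat(¬ack) = {q2, q4}, add states in Sat(¬p ∧ ack) with some successor in Z. Z1 = {q1, q2, q4}; fixed.
Sat(E[(¬p ∧ ack) U ¬ack]) = {q1, q2, q4}
q1 ∈ Sat(E[(¬p ∧ ack) U ¬ack]) = {q1, q2, q4}, so the formula holds at q1.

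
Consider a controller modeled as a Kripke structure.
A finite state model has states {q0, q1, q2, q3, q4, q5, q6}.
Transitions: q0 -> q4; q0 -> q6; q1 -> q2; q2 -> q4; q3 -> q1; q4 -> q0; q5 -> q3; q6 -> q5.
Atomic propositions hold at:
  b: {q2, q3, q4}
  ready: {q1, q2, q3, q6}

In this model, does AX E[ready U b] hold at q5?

E[ready U b]: least fixpoint, start Z0 = Sat(b) = {q2, q3, q4}, add states in Sat(ready) with some successor in Z. Z1 = {q1, q2, q3, q4}; fixed.
Sat(E[ready U b]) = {q1, q2, q3, q4}
Sat(AX E[ready U b]) = {s : every successor in {q1, q2, q3, q4}} = {q1, q2, q3, q5}
q5 ∈ Sat(AX E[ready U b]) = {q1, q2, q3, q5}, so the formula holds at q5.

Yes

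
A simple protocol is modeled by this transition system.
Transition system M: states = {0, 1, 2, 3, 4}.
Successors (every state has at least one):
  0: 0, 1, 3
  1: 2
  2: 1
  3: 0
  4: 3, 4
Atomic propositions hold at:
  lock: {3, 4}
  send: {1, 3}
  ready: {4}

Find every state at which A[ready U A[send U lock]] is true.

A[send U lock]: least fixpoint, start Z0 = Sat(lock) = {3, 4}, add states in Sat(send) with every successor in Z. Already a fixed point.
Sat(A[send U lock]) = {3, 4}
A[ready U A[send U lock]]: least fixpoint, start Z0 = Sat(A[send U lock]) = {3, 4}, add states in Sat(ready) with every successor in Z. Already a fixed point.
Sat(A[ready U A[send U lock]]) = {3, 4}

{3, 4}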